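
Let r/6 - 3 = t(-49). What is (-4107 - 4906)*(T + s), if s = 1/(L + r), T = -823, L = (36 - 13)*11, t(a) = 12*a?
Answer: 24159454656/3257 ≈ 7.4177e+6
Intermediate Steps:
r = -3510 (r = 18 + 6*(12*(-49)) = 18 + 6*(-588) = 18 - 3528 = -3510)
L = 253 (L = 23*11 = 253)
s = -1/3257 (s = 1/(253 - 3510) = 1/(-3257) = -1/3257 ≈ -0.00030703)
(-4107 - 4906)*(T + s) = (-4107 - 4906)*(-823 - 1/3257) = -9013*(-2680512/3257) = 24159454656/3257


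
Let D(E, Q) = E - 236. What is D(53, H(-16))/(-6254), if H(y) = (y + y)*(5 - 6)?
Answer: 183/6254 ≈ 0.029261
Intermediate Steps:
H(y) = -2*y (H(y) = (2*y)*(-1) = -2*y)
D(E, Q) = -236 + E
D(53, H(-16))/(-6254) = (-236 + 53)/(-6254) = -183*(-1/6254) = 183/6254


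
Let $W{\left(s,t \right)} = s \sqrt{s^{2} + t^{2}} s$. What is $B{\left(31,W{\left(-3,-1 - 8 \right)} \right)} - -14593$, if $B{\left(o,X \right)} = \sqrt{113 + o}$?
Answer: $14605$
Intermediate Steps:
$W{\left(s,t \right)} = s^{2} \sqrt{s^{2} + t^{2}}$
$B{\left(31,W{\left(-3,-1 - 8 \right)} \right)} - -14593 = \sqrt{113 + 31} - -14593 = \sqrt{144} + 14593 = 12 + 14593 = 14605$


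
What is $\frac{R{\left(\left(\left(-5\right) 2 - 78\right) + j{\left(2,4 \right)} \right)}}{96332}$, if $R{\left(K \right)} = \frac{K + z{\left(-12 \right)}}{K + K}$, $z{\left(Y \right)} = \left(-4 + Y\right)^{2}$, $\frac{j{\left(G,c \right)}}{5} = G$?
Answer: $- \frac{89}{7513896} \approx -1.1845 \cdot 10^{-5}$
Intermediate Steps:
$j{\left(G,c \right)} = 5 G$
$R{\left(K \right)} = \frac{256 + K}{2 K}$ ($R{\left(K \right)} = \frac{K + \left(-4 - 12\right)^{2}}{K + K} = \frac{K + \left(-16\right)^{2}}{2 K} = \left(K + 256\right) \frac{1}{2 K} = \left(256 + K\right) \frac{1}{2 K} = \frac{256 + K}{2 K}$)
$\frac{R{\left(\left(\left(-5\right) 2 - 78\right) + j{\left(2,4 \right)} \right)}}{96332} = \frac{\frac{1}{2} \frac{1}{\left(\left(-5\right) 2 - 78\right) + 5 \cdot 2} \left(256 + \left(\left(\left(-5\right) 2 - 78\right) + 5 \cdot 2\right)\right)}{96332} = \frac{256 + \left(\left(-10 - 78\right) + 10\right)}{2 \left(\left(-10 - 78\right) + 10\right)} \frac{1}{96332} = \frac{256 + \left(-88 + 10\right)}{2 \left(-88 + 10\right)} \frac{1}{96332} = \frac{256 - 78}{2 \left(-78\right)} \frac{1}{96332} = \frac{1}{2} \left(- \frac{1}{78}\right) 178 \cdot \frac{1}{96332} = \left(- \frac{89}{78}\right) \frac{1}{96332} = - \frac{89}{7513896}$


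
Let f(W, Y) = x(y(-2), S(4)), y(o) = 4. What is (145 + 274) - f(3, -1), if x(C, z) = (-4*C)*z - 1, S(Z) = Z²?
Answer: 676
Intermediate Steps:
x(C, z) = -1 - 4*C*z (x(C, z) = -4*C*z - 1 = -1 - 4*C*z)
f(W, Y) = -257 (f(W, Y) = -1 - 4*4*4² = -1 - 4*4*16 = -1 - 256 = -257)
(145 + 274) - f(3, -1) = (145 + 274) - 1*(-257) = 419 + 257 = 676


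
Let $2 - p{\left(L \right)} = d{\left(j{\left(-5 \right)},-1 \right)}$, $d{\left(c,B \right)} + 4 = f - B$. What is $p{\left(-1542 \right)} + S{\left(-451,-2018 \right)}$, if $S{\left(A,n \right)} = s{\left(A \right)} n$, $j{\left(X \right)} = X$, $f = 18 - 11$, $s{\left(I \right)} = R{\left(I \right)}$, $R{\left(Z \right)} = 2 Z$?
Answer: $1820234$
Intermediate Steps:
$s{\left(I \right)} = 2 I$
$f = 7$
$d{\left(c,B \right)} = 3 - B$ ($d{\left(c,B \right)} = -4 - \left(-7 + B\right) = 3 - B$)
$p{\left(L \right)} = -2$ ($p{\left(L \right)} = 2 - \left(3 - -1\right) = 2 - \left(3 + 1\right) = 2 - 4 = -2$)
$S{\left(A,n \right)} = 2 A n$
$p{\left(-1542 \right)} + S{\left(-451,-2018 \right)} = -2 + 2 \left(-451\right) \left(-2018\right) = -2 + 1820236 = 1820234$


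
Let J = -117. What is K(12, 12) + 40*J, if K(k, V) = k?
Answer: -4668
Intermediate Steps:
K(12, 12) + 40*J = 12 + 40*(-117) = 12 - 4680 = -4668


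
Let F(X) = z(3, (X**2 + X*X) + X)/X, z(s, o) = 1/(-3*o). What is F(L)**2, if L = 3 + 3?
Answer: 1/1971216 ≈ 5.0730e-7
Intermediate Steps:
z(s, o) = -1/(3*o)
L = 6
F(X) = -1/(3*X*(X + 2*X**2)) (F(X) = (-1/(3*((X**2 + X*X) + X)))/X = (-1/(3*((X**2 + X**2) + X)))/X = (-1/(3*(2*X**2 + X)))/X = (-1/(3*(X + 2*X**2)))/X = -1/(3*X*(X + 2*X**2)))
F(L)**2 = (-1/3/(6**2*(1 + 2*6)))**2 = (-1/3*1/36/(1 + 12))**2 = (-1/3*1/36/13)**2 = (-1/3*1/36*1/13)**2 = (-1/1404)**2 = 1/1971216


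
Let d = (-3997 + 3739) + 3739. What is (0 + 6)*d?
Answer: 20886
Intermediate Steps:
d = 3481 (d = -258 + 3739 = 3481)
(0 + 6)*d = (0 + 6)*3481 = 6*3481 = 20886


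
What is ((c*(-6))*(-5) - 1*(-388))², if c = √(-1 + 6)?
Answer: 155044 + 23280*√5 ≈ 2.0710e+5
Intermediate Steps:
c = √5 ≈ 2.2361
((c*(-6))*(-5) - 1*(-388))² = ((√5*(-6))*(-5) - 1*(-388))² = (-6*√5*(-5) + 388)² = (30*√5 + 388)² = (388 + 30*√5)²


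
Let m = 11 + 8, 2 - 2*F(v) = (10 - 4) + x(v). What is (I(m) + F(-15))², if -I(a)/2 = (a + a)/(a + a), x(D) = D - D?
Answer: 16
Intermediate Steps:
x(D) = 0
F(v) = -2 (F(v) = 1 - ((10 - 4) + 0)/2 = 1 - (6 + 0)/2 = 1 - ½*6 = 1 - 3 = -2)
m = 19
I(a) = -2 (I(a) = -2*(a + a)/(a + a) = -2*2*a/(2*a) = -2*2*a*1/(2*a) = -2*1 = -2)
(I(m) + F(-15))² = (-2 - 2)² = (-4)² = 16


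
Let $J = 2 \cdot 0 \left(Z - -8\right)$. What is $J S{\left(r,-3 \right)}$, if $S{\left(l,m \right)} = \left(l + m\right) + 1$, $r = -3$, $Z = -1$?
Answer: $0$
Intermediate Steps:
$S{\left(l,m \right)} = 1 + l + m$
$J = 0$ ($J = 2 \cdot 0 \left(-1 - -8\right) = 0 \left(-1 + 8\right) = 0 \cdot 7 = 0$)
$J S{\left(r,-3 \right)} = 0 \left(1 - 3 - 3\right) = 0 \left(-5\right) = 0$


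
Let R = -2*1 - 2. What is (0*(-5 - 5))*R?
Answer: 0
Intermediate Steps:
R = -4 (R = -2 - 2 = -4)
(0*(-5 - 5))*R = (0*(-5 - 5))*(-4) = (0*(-10))*(-4) = 0*(-4) = 0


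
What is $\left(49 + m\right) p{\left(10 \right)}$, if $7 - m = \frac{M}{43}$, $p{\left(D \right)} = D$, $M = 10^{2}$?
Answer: $\frac{23080}{43} \approx 536.74$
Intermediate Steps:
$M = 100$
$m = \frac{201}{43}$ ($m = 7 - \frac{100}{43} = \frac{201}{43} \approx 4.6744$)
$\left(49 + m\right) p{\left(10 \right)} = \left(49 + \frac{201}{43}\right) 10 = \frac{2308}{43} \cdot 10 = \frac{23080}{43}$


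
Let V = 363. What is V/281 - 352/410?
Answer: 24959/57605 ≈ 0.43328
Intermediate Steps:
V/281 - 352/410 = 363/281 - 352/410 = 363*(1/281) - 352*1/410 = 363/281 - 176/205 = 24959/57605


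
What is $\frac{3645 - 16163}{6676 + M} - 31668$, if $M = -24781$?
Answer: $- \frac{573336622}{18105} \approx -31667.0$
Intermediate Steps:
$\frac{3645 - 16163}{6676 + M} - 31668 = \frac{3645 - 16163}{6676 - 24781} - 31668 = - \frac{12518}{-18105} - 31668 = \left(-12518\right) \left(- \frac{1}{18105}\right) - 31668 = \frac{12518}{18105} - 31668 = - \frac{573336622}{18105}$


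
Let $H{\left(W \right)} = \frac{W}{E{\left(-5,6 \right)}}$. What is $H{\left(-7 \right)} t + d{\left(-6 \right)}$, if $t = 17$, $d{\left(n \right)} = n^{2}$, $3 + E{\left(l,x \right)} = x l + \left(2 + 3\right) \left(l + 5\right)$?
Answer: $\frac{1307}{33} \approx 39.606$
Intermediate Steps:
$E{\left(l,x \right)} = 22 + 5 l + l x$ ($E{\left(l,x \right)} = -3 + \left(x l + \left(2 + 3\right) \left(l + 5\right)\right) = -3 + \left(l x + 5 \left(5 + l\right)\right) = -3 + \left(l x + \left(25 + 5 l\right)\right) = -3 + \left(25 + 5 l + l x\right) = 22 + 5 l + l x$)
$H{\left(W \right)} = - \frac{W}{33}$ ($H{\left(W \right)} = \frac{W}{22 + 5 \left(-5\right) - 30} = \frac{W}{22 - 25 - 30} = \frac{W}{-33} = W \left(- \frac{1}{33}\right) = - \frac{W}{33}$)
$H{\left(-7 \right)} t + d{\left(-6 \right)} = \left(- \frac{1}{33}\right) \left(-7\right) 17 + \left(-6\right)^{2} = \frac{7}{33} \cdot 17 + 36 = \frac{119}{33} + 36 = \frac{1307}{33}$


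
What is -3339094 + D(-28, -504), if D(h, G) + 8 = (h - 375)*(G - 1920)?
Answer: -2362230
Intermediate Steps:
D(h, G) = -8 + (-1920 + G)*(-375 + h) (D(h, G) = -8 + (h - 375)*(G - 1920) = -8 + (-375 + h)*(-1920 + G) = -8 + (-1920 + G)*(-375 + h))
-3339094 + D(-28, -504) = -3339094 + (719992 - 1920*(-28) - 375*(-504) - 504*(-28)) = -3339094 + (719992 + 53760 + 189000 + 14112) = -3339094 + 976864 = -2362230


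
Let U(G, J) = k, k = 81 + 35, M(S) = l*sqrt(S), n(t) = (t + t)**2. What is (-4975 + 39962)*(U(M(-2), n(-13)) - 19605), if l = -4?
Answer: -681861643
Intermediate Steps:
n(t) = 4*t**2 (n(t) = (2*t)**2 = 4*t**2)
M(S) = -4*sqrt(S)
k = 116
U(G, J) = 116
(-4975 + 39962)*(U(M(-2), n(-13)) - 19605) = (-4975 + 39962)*(116 - 19605) = 34987*(-19489) = -681861643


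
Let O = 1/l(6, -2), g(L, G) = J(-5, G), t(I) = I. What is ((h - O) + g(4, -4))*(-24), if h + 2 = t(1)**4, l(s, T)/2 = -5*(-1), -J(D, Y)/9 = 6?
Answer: 6612/5 ≈ 1322.4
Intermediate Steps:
J(D, Y) = -54 (J(D, Y) = -9*6 = -54)
g(L, G) = -54
l(s, T) = 10 (l(s, T) = 2*(-5*(-1)) = 2*5 = 10)
O = 1/10 ≈ 0.10000
h = -1 (h = -2 + 1**4 = -2 + 1 = -1)
((h - O) + g(4, -4))*(-24) = ((-1 - 1*1/10) - 54)*(-24) = ((-1 - 1/10) - 54)*(-24) = (-11/10 - 54)*(-24) = -551/10*(-24) = 6612/5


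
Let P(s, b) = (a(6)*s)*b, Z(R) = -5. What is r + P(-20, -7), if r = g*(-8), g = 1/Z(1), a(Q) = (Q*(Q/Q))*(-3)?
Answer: -12592/5 ≈ -2518.4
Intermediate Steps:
a(Q) = -3*Q (a(Q) = (Q*1)*(-3) = Q*(-3) = -3*Q)
g = -1/5 (g = 1/(-5) = -1/5 ≈ -0.20000)
P(s, b) = -18*b*s (P(s, b) = ((-3*6)*s)*b = (-18*s)*b = -18*b*s)
r = 8/5 (r = -1/5*(-8) = 8/5 ≈ 1.6000)
r + P(-20, -7) = 8/5 - 18*(-7)*(-20) = 8/5 - 2520 = -12592/5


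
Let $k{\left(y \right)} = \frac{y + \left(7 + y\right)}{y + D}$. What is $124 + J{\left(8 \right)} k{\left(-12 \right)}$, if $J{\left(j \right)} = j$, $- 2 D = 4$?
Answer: $\frac{936}{7} \approx 133.71$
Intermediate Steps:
$D = -2$ ($D = \left(- \frac{1}{2}\right) 4 = -2$)
$k{\left(y \right)} = \frac{7 + 2 y}{-2 + y}$ ($k{\left(y \right)} = \frac{y + \left(7 + y\right)}{y - 2} = \frac{7 + 2 y}{-2 + y}$)
$124 + J{\left(8 \right)} k{\left(-12 \right)} = 124 + 8 \frac{7 + 2 \left(-12\right)}{-2 - 12} = 124 + 8 \frac{7 - 24}{-14} = 124 + 8 \left(\left(- \frac{1}{14}\right) \left(-17\right)\right) = 124 + 8 \cdot \frac{17}{14} = 124 + \frac{68}{7} = \frac{936}{7}$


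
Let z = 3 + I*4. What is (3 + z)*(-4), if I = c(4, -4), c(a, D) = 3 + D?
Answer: -8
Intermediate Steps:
I = -1 (I = 3 - 4 = -1)
z = -1 (z = 3 - 1*4 = 3 - 4 = -1)
(3 + z)*(-4) = (3 - 1)*(-4) = 2*(-4) = -8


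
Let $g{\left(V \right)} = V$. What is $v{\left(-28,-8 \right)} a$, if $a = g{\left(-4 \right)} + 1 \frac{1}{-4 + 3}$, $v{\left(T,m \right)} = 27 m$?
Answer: $1080$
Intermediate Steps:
$a = -5$ ($a = -4 + 1 \frac{1}{-4 + 3} = -4 + 1 \frac{1}{-1} = -4 + 1 \left(-1\right) = -4 - 1 = -5$)
$v{\left(-28,-8 \right)} a = 27 \left(-8\right) \left(-5\right) = \left(-216\right) \left(-5\right) = 1080$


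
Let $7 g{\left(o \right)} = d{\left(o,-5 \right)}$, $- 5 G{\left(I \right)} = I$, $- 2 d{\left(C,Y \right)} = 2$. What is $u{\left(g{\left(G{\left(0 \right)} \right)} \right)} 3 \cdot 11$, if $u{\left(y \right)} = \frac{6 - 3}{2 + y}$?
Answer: $\frac{693}{13} \approx 53.308$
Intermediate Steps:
$d{\left(C,Y \right)} = -1$ ($d{\left(C,Y \right)} = \left(- \frac{1}{2}\right) 2 = -1$)
$G{\left(I \right)} = - \frac{I}{5}$
$g{\left(o \right)} = - \frac{1}{7}$ ($g{\left(o \right)} = \frac{1}{7} \left(-1\right) = - \frac{1}{7}$)
$u{\left(y \right)} = \frac{3}{2 + y}$
$u{\left(g{\left(G{\left(0 \right)} \right)} \right)} 3 \cdot 11 = \frac{3}{2 - \frac{1}{7}} \cdot 3 \cdot 11 = \frac{3}{\frac{13}{7}} \cdot 3 \cdot 11 = 3 \cdot \frac{7}{13} \cdot 3 \cdot 11 = \frac{21}{13} \cdot 3 \cdot 11 = \frac{63}{13} \cdot 11 = \frac{693}{13}$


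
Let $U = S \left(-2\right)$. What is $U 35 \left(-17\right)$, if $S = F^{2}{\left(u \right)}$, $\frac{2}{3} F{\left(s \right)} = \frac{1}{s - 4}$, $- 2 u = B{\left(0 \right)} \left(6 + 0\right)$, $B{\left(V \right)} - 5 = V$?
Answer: $\frac{5355}{722} \approx 7.4169$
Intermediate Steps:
$B{\left(V \right)} = 5 + V$
$u = -15$ ($u = - \frac{\left(5 + 0\right) \left(6 + 0\right)}{2} = - \frac{5 \cdot 6}{2} = \left(- \frac{1}{2}\right) 30 = -15$)
$F{\left(s \right)} = \frac{3}{2 \left(-4 + s\right)}$ ($F{\left(s \right)} = \frac{3}{2 \left(s - 4\right)} = \frac{3}{2 \left(-4 + s\right)}$)
$S = \frac{9}{1444}$ ($S = \left(\frac{3}{2 \left(-4 - 15\right)}\right)^{2} = \left(\frac{3}{2 \left(-19\right)}\right)^{2} = \left(\frac{3}{2} \left(- \frac{1}{19}\right)\right)^{2} = \left(- \frac{3}{38}\right)^{2} = \frac{9}{1444} \approx 0.0062327$)
$U = - \frac{9}{722}$ ($U = \frac{9}{1444} \left(-2\right) = - \frac{9}{722} \approx -0.012465$)
$U 35 \left(-17\right) = \left(- \frac{9}{722}\right) 35 \left(-17\right) = \left(- \frac{315}{722}\right) \left(-17\right) = \frac{5355}{722}$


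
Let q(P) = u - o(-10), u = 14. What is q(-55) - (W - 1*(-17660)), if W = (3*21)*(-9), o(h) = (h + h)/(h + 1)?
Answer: -153731/9 ≈ -17081.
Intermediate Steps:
o(h) = 2*h/(1 + h) (o(h) = (2*h)/(1 + h) = 2*h/(1 + h))
W = -567 (W = 63*(-9) = -567)
q(P) = 106/9 (q(P) = 14 - 2*(-10)/(1 - 10) = 14 - 2*(-10)/(-9) = 14 - 2*(-10)*(-1)/9 = 14 - 1*20/9 = 14 - 20/9 = 106/9)
q(-55) - (W - 1*(-17660)) = 106/9 - (-567 - 1*(-17660)) = 106/9 - (-567 + 17660) = 106/9 - 1*17093 = 106/9 - 17093 = -153731/9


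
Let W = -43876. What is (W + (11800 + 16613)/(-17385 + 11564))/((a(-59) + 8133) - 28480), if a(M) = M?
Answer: 255430609/118783326 ≈ 2.1504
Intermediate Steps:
(W + (11800 + 16613)/(-17385 + 11564))/((a(-59) + 8133) - 28480) = (-43876 + (11800 + 16613)/(-17385 + 11564))/((-59 + 8133) - 28480) = (-43876 + 28413/(-5821))/(8074 - 28480) = (-43876 + 28413*(-1/5821))/(-20406) = (-43876 - 28413/5821)*(-1/20406) = -255430609/5821*(-1/20406) = 255430609/118783326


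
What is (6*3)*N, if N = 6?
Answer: 108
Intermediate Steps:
(6*3)*N = (6*3)*6 = 18*6 = 108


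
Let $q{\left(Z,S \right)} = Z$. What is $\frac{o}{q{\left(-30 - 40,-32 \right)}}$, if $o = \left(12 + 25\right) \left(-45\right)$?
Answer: $\frac{333}{14} \approx 23.786$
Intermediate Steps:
$o = -1665$ ($o = 37 \left(-45\right) = -1665$)
$\frac{o}{q{\left(-30 - 40,-32 \right)}} = - \frac{1665}{-30 - 40} = - \frac{1665}{-70} = \left(-1665\right) \left(- \frac{1}{70}\right) = \frac{333}{14}$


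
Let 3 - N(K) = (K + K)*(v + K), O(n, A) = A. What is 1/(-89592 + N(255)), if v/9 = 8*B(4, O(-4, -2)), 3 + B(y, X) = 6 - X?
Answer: -1/403239 ≈ -2.4799e-6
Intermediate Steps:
B(y, X) = 3 - X (B(y, X) = -3 + (6 - X) = 3 - X)
v = 360 (v = 9*(8*(3 - 1*(-2))) = 9*(8*(3 + 2)) = 9*(8*5) = 9*40 = 360)
N(K) = 3 - 2*K*(360 + K) (N(K) = 3 - (K + K)*(360 + K) = 3 - 2*K*(360 + K))
1/(-89592 + N(255)) = 1/(-89592 + (3 - 720*255 - 2*255²)) = 1/(-89592 + (3 - 183600 - 2*65025)) = 1/(-89592 + (3 - 183600 - 130050)) = 1/(-89592 - 313647) = 1/(-403239) = -1/403239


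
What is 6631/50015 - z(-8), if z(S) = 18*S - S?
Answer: 6808671/50015 ≈ 136.13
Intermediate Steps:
z(S) = 17*S
6631/50015 - z(-8) = 6631/50015 - 17*(-8) = 6631*(1/50015) - 1*(-136) = 6631/50015 + 136 = 6808671/50015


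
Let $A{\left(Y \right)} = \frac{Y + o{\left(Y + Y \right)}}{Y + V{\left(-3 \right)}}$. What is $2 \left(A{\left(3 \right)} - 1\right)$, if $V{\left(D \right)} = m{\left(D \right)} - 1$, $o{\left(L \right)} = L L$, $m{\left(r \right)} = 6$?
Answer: $\frac{31}{4} \approx 7.75$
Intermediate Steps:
$o{\left(L \right)} = L^{2}$
$V{\left(D \right)} = 5$ ($V{\left(D \right)} = 6 - 1 = 5$)
$A{\left(Y \right)} = \frac{Y + 4 Y^{2}}{5 + Y}$ ($A{\left(Y \right)} = \frac{Y + \left(Y + Y\right)^{2}}{Y + 5} = \frac{Y + \left(2 Y\right)^{2}}{5 + Y} = \frac{Y + 4 Y^{2}}{5 + Y}$)
$2 \left(A{\left(3 \right)} - 1\right) = 2 \left(\frac{3 \left(1 + 4 \cdot 3\right)}{5 + 3} - 1\right) = 2 \left(\frac{3 \left(1 + 12\right)}{8} - 1\right) = 2 \left(3 \cdot \frac{1}{8} \cdot 13 - 1\right) = 2 \left(\frac{39}{8} - 1\right) = 2 \cdot \frac{31}{8} = \frac{31}{4}$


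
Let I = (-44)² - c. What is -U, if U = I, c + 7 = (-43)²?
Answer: -94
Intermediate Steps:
c = 1842 (c = -7 + (-43)² = -7 + 1849 = 1842)
I = 94 (I = (-44)² - 1*1842 = 1936 - 1842 = 94)
U = 94
-U = -1*94 = -94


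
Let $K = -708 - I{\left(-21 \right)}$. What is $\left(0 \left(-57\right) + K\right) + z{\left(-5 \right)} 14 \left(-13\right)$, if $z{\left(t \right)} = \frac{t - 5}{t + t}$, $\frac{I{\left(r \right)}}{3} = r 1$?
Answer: $-827$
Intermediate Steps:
$I{\left(r \right)} = 3 r$ ($I{\left(r \right)} = 3 r 1 = 3 r$)
$z{\left(t \right)} = \frac{-5 + t}{2 t}$
$K = -645$ ($K = -708 - 3 \left(-21\right) = -708 - -63 = -708 + 63 = -645$)
$\left(0 \left(-57\right) + K\right) + z{\left(-5 \right)} 14 \left(-13\right) = \left(0 \left(-57\right) - 645\right) + \frac{-5 - 5}{2 \left(-5\right)} 14 \left(-13\right) = \left(0 - 645\right) + \frac{1}{2} \left(- \frac{1}{5}\right) \left(-10\right) 14 \left(-13\right) = -645 + 1 \cdot 14 \left(-13\right) = -645 + 14 \left(-13\right) = -645 - 182 = -827$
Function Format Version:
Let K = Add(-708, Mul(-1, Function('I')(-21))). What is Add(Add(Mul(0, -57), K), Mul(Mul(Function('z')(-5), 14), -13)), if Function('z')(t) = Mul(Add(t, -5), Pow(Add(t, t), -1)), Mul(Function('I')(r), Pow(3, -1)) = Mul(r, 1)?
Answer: -827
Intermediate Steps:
Function('I')(r) = Mul(3, r) (Function('I')(r) = Mul(3, Mul(r, 1)) = Mul(3, r))
Function('z')(t) = Mul(Rational(1, 2), Pow(t, -1), Add(-5, t)) (Function('z')(t) = Mul(Add(-5, t), Pow(Mul(2, t), -1)) = Mul(Add(-5, t), Mul(Rational(1, 2), Pow(t, -1))) = Mul(Rational(1, 2), Pow(t, -1), Add(-5, t)))
K = -645 (K = Add(-708, Mul(-1, Mul(3, -21))) = Add(-708, Mul(-1, -63)) = Add(-708, 63) = -645)
Add(Add(Mul(0, -57), K), Mul(Mul(Function('z')(-5), 14), -13)) = Add(Add(Mul(0, -57), -645), Mul(Mul(Mul(Rational(1, 2), Pow(-5, -1), Add(-5, -5)), 14), -13)) = Add(Add(0, -645), Mul(Mul(Mul(Rational(1, 2), Rational(-1, 5), -10), 14), -13)) = Add(-645, Mul(Mul(1, 14), -13)) = Add(-645, Mul(14, -13)) = Add(-645, -182) = -827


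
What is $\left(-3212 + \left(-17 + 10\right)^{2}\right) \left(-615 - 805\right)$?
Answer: $4491460$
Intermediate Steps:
$\left(-3212 + \left(-17 + 10\right)^{2}\right) \left(-615 - 805\right) = \left(-3212 + \left(-7\right)^{2}\right) \left(-615 - 805\right) = \left(-3212 + 49\right) \left(-1420\right) = \left(-3163\right) \left(-1420\right) = 4491460$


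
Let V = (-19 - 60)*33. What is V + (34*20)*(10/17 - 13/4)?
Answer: -4417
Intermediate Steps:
V = -2607 (V = -79*33 = -2607)
V + (34*20)*(10/17 - 13/4) = -2607 + (34*20)*(10/17 - 13/4) = -2607 + 680*(10*(1/17) - 13*¼) = -2607 + 680*(10/17 - 13/4) = -2607 + 680*(-181/68) = -2607 - 1810 = -4417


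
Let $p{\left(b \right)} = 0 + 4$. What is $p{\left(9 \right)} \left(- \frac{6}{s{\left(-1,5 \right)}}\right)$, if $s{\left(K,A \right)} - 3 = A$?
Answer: $-3$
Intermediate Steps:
$s{\left(K,A \right)} = 3 + A$
$p{\left(b \right)} = 4$
$p{\left(9 \right)} \left(- \frac{6}{s{\left(-1,5 \right)}}\right) = 4 \left(- \frac{6}{3 + 5}\right) = 4 \left(- \frac{6}{8}\right) = 4 \left(\left(-6\right) \frac{1}{8}\right) = 4 \left(- \frac{3}{4}\right) = -3$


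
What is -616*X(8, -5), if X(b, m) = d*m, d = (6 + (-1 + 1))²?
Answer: 110880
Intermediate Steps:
d = 36 (d = (6 + 0)² = 6² = 36)
X(b, m) = 36*m
-616*X(8, -5) = -22176*(-5) = -616*(-180) = 110880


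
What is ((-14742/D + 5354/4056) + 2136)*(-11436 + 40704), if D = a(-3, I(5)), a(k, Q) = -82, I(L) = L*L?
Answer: 469903283847/6929 ≈ 6.7817e+7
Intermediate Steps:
I(L) = L**2
D = -82
((-14742/D + 5354/4056) + 2136)*(-11436 + 40704) = ((-14742/(-82) + 5354/4056) + 2136)*(-11436 + 40704) = ((-14742*(-1/82) + 5354*(1/4056)) + 2136)*29268 = ((7371/41 + 2677/2028) + 2136)*29268 = (15058145/83148 + 2136)*29268 = (192662273/83148)*29268 = 469903283847/6929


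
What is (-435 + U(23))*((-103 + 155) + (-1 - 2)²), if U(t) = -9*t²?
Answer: -316956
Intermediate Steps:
(-435 + U(23))*((-103 + 155) + (-1 - 2)²) = (-435 - 9*23²)*((-103 + 155) + (-1 - 2)²) = (-435 - 9*529)*(52 + (-3)²) = (-435 - 4761)*(52 + 9) = -5196*61 = -316956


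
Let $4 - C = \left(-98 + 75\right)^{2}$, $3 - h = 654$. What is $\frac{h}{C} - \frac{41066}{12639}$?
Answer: $- \frac{634841}{315975} \approx -2.0091$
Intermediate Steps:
$h = -651$ ($h = 3 - 654 = -651$)
$C = -525$ ($C = 4 - \left(-98 + 75\right)^{2} = 4 - \left(-23\right)^{2} = 4 - 529 = -525$)
$\frac{h}{C} - \frac{41066}{12639} = - \frac{651}{-525} - \frac{41066}{12639} = \left(-651\right) \left(- \frac{1}{525}\right) - \frac{41066}{12639} = \frac{31}{25} - \frac{41066}{12639} = - \frac{634841}{315975}$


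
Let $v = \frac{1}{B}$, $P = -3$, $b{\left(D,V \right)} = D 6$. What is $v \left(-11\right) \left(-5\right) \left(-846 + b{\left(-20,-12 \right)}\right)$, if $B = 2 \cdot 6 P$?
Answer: $\frac{8855}{6} \approx 1475.8$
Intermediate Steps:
$b{\left(D,V \right)} = 6 D$
$B = -36$ ($B = 2 \cdot 6 \left(-3\right) = 12 \left(-3\right) = -36$)
$v = - \frac{1}{36}$ ($v = \frac{1}{-36} = - \frac{1}{36} \approx -0.027778$)
$v \left(-11\right) \left(-5\right) \left(-846 + b{\left(-20,-12 \right)}\right) = \left(- \frac{1}{36}\right) \left(-11\right) \left(-5\right) \left(-846 + 6 \left(-20\right)\right) = \frac{11}{36} \left(-5\right) \left(-846 - 120\right) = \left(- \frac{55}{36}\right) \left(-966\right) = \frac{8855}{6}$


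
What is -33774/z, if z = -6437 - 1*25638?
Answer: 33774/32075 ≈ 1.0530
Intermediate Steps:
z = -32075 (z = -6437 - 25638 = -32075)
-33774/z = -33774/(-32075) = -33774*(-1/32075) = 33774/32075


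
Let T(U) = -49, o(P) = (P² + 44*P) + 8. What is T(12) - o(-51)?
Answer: -414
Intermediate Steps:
o(P) = 8 + P² + 44*P
T(12) - o(-51) = -49 - (8 + (-51)² + 44*(-51)) = -49 - (8 + 2601 - 2244) = -49 - 1*365 = -49 - 365 = -414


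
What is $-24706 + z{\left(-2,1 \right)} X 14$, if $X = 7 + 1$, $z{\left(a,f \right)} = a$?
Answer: $-24930$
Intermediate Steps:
$X = 8$
$-24706 + z{\left(-2,1 \right)} X 14 = -24706 + \left(-2\right) 8 \cdot 14 = -24706 - 224 = -24930$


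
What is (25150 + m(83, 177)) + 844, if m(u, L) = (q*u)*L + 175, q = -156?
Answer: -2265627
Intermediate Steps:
m(u, L) = 175 - 156*L*u (m(u, L) = (-156*u)*L + 175 = -156*L*u + 175 = 175 - 156*L*u)
(25150 + m(83, 177)) + 844 = (25150 + (175 - 156*177*83)) + 844 = (25150 + (175 - 2291796)) + 844 = (25150 - 2291621) + 844 = -2266471 + 844 = -2265627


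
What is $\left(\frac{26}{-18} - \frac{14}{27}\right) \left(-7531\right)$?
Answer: $\frac{399143}{27} \approx 14783.0$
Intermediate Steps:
$\left(\frac{26}{-18} - \frac{14}{27}\right) \left(-7531\right) = \left(26 \left(- \frac{1}{18}\right) - \frac{14}{27}\right) \left(-7531\right) = \left(- \frac{13}{9} - \frac{14}{27}\right) \left(-7531\right) = \left(- \frac{53}{27}\right) \left(-7531\right) = \frac{399143}{27}$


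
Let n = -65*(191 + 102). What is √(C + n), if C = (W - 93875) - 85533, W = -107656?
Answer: I*√306109 ≈ 553.27*I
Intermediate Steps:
n = -19045 (n = -65*293 = -19045)
C = -287064 (C = (-107656 - 93875) - 85533 = -201531 - 85533 = -287064)
√(C + n) = √(-287064 - 19045) = √(-306109) = I*√306109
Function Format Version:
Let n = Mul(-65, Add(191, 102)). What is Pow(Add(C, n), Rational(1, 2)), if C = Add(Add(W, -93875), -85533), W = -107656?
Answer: Mul(I, Pow(306109, Rational(1, 2))) ≈ Mul(553.27, I)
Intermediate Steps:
n = -19045 (n = Mul(-65, 293) = -19045)
C = -287064 (C = Add(Add(-107656, -93875), -85533) = Add(-201531, -85533) = -287064)
Pow(Add(C, n), Rational(1, 2)) = Pow(Add(-287064, -19045), Rational(1, 2)) = Pow(-306109, Rational(1, 2)) = Mul(I, Pow(306109, Rational(1, 2)))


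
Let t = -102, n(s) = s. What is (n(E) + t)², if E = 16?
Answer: 7396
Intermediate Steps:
(n(E) + t)² = (16 - 102)² = (-86)² = 7396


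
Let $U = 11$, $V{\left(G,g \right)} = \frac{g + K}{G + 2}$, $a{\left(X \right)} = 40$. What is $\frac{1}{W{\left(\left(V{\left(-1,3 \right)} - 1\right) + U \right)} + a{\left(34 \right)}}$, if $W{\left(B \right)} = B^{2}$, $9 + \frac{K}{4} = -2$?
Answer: $\frac{1}{1001} \approx 0.000999$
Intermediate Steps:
$K = -44$ ($K = -36 + 4 \left(-2\right) = -36 - 8 = -44$)
$V{\left(G,g \right)} = \frac{-44 + g}{2 + G}$ ($V{\left(G,g \right)} = \frac{g - 44}{G + 2} = \frac{-44 + g}{2 + G}$)
$\frac{1}{W{\left(\left(V{\left(-1,3 \right)} - 1\right) + U \right)} + a{\left(34 \right)}} = \frac{1}{\left(\left(\frac{-44 + 3}{2 - 1} - 1\right) + 11\right)^{2} + 40} = \frac{1}{\left(\left(1^{-1} \left(-41\right) - 1\right) + 11\right)^{2} + 40} = \frac{1}{\left(\left(1 \left(-41\right) - 1\right) + 11\right)^{2} + 40} = \frac{1}{\left(\left(-41 - 1\right) + 11\right)^{2} + 40} = \frac{1}{\left(-42 + 11\right)^{2} + 40} = \frac{1}{\left(-31\right)^{2} + 40} = \frac{1}{961 + 40} = \frac{1}{1001}$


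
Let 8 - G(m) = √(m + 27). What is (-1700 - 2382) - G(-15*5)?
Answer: -4090 + 4*I*√3 ≈ -4090.0 + 6.9282*I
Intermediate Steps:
G(m) = 8 - √(27 + m) (G(m) = 8 - √(m + 27) = 8 - √(27 + m))
(-1700 - 2382) - G(-15*5) = (-1700 - 2382) - (8 - √(27 - 15*5)) = -4082 - (8 - √(27 - 75)) = -4082 - (8 - √(-48)) = -4082 - (8 - 4*I*√3) = -4082 + (-8 + 4*I*√3) = -4090 + 4*I*√3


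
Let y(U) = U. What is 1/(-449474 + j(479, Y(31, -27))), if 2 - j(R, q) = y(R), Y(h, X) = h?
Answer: -1/449951 ≈ -2.2225e-6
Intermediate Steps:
j(R, q) = 2 - R
1/(-449474 + j(479, Y(31, -27))) = 1/(-449474 + (2 - 1*479)) = 1/(-449474 + (2 - 479)) = 1/(-449474 - 477) = 1/(-449951) = -1/449951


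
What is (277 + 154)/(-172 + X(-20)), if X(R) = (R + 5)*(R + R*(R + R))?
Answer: -431/11872 ≈ -0.036304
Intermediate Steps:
X(R) = (5 + R)*(R + 2*R**2) (X(R) = (5 + R)*(R + R*(2*R)) = (5 + R)*(R + 2*R**2))
(277 + 154)/(-172 + X(-20)) = (277 + 154)/(-172 - 20*(5 + 2*(-20)**2 + 11*(-20))) = 431/(-172 - 20*(5 + 2*400 - 220)) = 431/(-172 - 20*(5 + 800 - 220)) = 431/(-172 - 20*585) = 431/(-172 - 11700) = 431/(-11872) = 431*(-1/11872) = -431/11872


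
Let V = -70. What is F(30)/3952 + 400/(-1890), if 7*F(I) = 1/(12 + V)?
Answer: -9168667/43321824 ≈ -0.21164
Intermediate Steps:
F(I) = -1/406 (F(I) = 1/(7*(12 - 70)) = (⅐)/(-58) = (⅐)*(-1/58) = -1/406)
F(30)/3952 + 400/(-1890) = -1/406/3952 + 400/(-1890) = -1/406*1/3952 + 400*(-1/1890) = -1/1604512 - 40/189 = -9168667/43321824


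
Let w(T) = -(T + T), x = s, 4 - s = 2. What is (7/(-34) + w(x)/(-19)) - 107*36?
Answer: -2488389/646 ≈ -3852.0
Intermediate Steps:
s = 2 (s = 4 - 1*2 = 4 - 2 = 2)
x = 2
w(T) = -2*T
(7/(-34) + w(x)/(-19)) - 107*36 = (7/(-34) - 2*2/(-19)) - 107*36 = (7*(-1/34) - 4*(-1/19)) - 3852 = (-7/34 + 4/19) - 3852 = 3/646 - 3852 = -2488389/646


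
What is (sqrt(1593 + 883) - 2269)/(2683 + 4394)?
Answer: -2269/7077 + 2*sqrt(619)/7077 ≈ -0.31358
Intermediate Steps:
(sqrt(1593 + 883) - 2269)/(2683 + 4394) = (sqrt(2476) - 2269)/7077 = (2*sqrt(619) - 2269)*(1/7077) = (-2269 + 2*sqrt(619))*(1/7077) = -2269/7077 + 2*sqrt(619)/7077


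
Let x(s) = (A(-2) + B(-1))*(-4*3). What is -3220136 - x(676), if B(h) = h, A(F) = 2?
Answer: -3220124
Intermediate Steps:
x(s) = -12 (x(s) = (2 - 1)*(-4*3) = 1*(-12) = -12)
-3220136 - x(676) = -3220136 - 1*(-12) = -3220136 + 12 = -3220124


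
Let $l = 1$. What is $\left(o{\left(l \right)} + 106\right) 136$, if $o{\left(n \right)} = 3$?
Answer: $14824$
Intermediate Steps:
$\left(o{\left(l \right)} + 106\right) 136 = \left(3 + 106\right) 136 = 109 \cdot 136 = 14824$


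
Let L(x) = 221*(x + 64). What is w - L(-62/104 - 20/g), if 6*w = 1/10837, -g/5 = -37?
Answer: -67306775473/4811628 ≈ -13988.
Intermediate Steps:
g = 185 (g = -5*(-37) = 185)
L(x) = 14144 + 221*x (L(x) = 221*(64 + x) = 14144 + 221*x)
w = 1/65022 (w = (⅙)/10837 = (⅙)*(1/10837) = 1/65022 ≈ 1.5379e-5)
w - L(-62/104 - 20/g) = 1/65022 - (14144 + 221*(-62/104 - 20/185)) = 1/65022 - (14144 + 221*(-62*1/104 - 20*1/185)) = 1/65022 - (14144 + 221*(-31/52 - 4/37)) = 1/65022 - (14144 + 221*(-1355/1924)) = 1/65022 - (14144 - 23035/148) = 1/65022 - 1*2070277/148 = 1/65022 - 2070277/148 = -67306775473/4811628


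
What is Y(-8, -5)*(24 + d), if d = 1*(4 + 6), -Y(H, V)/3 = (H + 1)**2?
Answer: -4998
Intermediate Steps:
Y(H, V) = -3*(1 + H)**2 (Y(H, V) = -3*(H + 1)**2 = -3*(1 + H)**2)
d = 10 (d = 1*10 = 10)
Y(-8, -5)*(24 + d) = (-3*(1 - 8)**2)*(24 + 10) = -3*(-7)**2*34 = -3*49*34 = -147*34 = -4998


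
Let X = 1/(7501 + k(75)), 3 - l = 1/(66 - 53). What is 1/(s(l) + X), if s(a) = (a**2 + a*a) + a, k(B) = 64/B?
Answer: 95085991/1902857773 ≈ 0.049970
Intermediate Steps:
l = 38/13 (l = 3 - 1/(66 - 53) = 3 - 1/13 = 38/13 ≈ 2.9231)
s(a) = a + 2*a**2 (s(a) = (a**2 + a**2) + a = 2*a**2 + a = a + 2*a**2)
X = 75/562639 (X = 1/(7501 + 64/75) = 1/(562639/75) = 75/562639 ≈ 0.00013330)
1/(s(l) + X) = 1/(38*(1 + 2*(38/13))/13 + 75/562639) = 1/(38*(1 + 76/13)/13 + 75/562639) = 1/((38/13)*(89/13) + 75/562639) = 1/(3382/169 + 75/562639) = 1/(1902857773/95085991) = 95085991/1902857773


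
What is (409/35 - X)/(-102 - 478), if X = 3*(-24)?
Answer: -101/700 ≈ -0.14429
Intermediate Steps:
X = -72
(409/35 - X)/(-102 - 478) = (409/35 - 1*(-72))/(-102 - 478) = (409*(1/35) + 72)/(-580) = (409/35 + 72)*(-1/580) = (2929/35)*(-1/580) = -101/700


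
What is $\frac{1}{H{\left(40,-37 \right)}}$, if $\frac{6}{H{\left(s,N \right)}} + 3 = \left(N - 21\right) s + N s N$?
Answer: $\frac{17479}{2} \approx 8739.5$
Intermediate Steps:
$H{\left(s,N \right)} = \frac{6}{-3 + s N^{2} + s \left(-21 + N\right)}$ ($H{\left(s,N \right)} = \frac{6}{-3 + \left(\left(N - 21\right) s + N s N\right)} = \frac{6}{-3 + \left(\left(-21 + N\right) s + s N^{2}\right)} = \frac{6}{-3 + \left(s \left(-21 + N\right) + s N^{2}\right)} = \frac{6}{-3 + \left(s N^{2} + s \left(-21 + N\right)\right)} = \frac{6}{-3 + s N^{2} + s \left(-21 + N\right)}$)
$\frac{1}{H{\left(40,-37 \right)}} = \frac{1}{6 \frac{1}{-3 - 840 - 1480 + 40 \left(-37\right)^{2}}} = \frac{1}{6 \frac{1}{-3 - 840 - 1480 + 40 \cdot 1369}} = \frac{1}{6 \frac{1}{-3 - 840 - 1480 + 54760}} = \frac{1}{6 \cdot \frac{1}{52437}} = \frac{1}{\frac{2}{17479}} = \frac{17479}{2}$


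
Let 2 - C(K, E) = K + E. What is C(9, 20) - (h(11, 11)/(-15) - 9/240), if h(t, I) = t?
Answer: -1259/48 ≈ -26.229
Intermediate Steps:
C(K, E) = 2 - E - K (C(K, E) = 2 - (K + E) = 2 - (E + K) = 2 + (-E - K) = 2 - E - K)
C(9, 20) - (h(11, 11)/(-15) - 9/240) = (2 - 1*20 - 1*9) - (11/(-15) - 9/240) = (2 - 20 - 9) - (11*(-1/15) - 9*1/240) = -27 - (-11/15 - 3/80) = -27 - 1*(-37/48) = -27 + 37/48 = -1259/48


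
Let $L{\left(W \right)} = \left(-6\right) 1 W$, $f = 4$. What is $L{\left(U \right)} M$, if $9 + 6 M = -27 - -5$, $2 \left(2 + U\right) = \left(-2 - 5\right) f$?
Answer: $-496$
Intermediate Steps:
$U = -16$ ($U = -2 + \frac{\left(-2 - 5\right) 4}{2} = -2 + \frac{\left(-7\right) 4}{2} = -2 + \frac{1}{2} \left(-28\right) = -2 - 14 = -16$)
$L{\left(W \right)} = - 6 W$
$M = - \frac{31}{6}$ ($M = - \frac{3}{2} + \frac{-27 - -5}{6} = - \frac{3}{2} + \frac{-27 + 5}{6} = - \frac{3}{2} + \frac{1}{6} \left(-22\right) = - \frac{3}{2} - \frac{11}{3} = - \frac{31}{6} \approx -5.1667$)
$L{\left(U \right)} M = \left(-6\right) \left(-16\right) \left(- \frac{31}{6}\right) = 96 \left(- \frac{31}{6}\right) = -496$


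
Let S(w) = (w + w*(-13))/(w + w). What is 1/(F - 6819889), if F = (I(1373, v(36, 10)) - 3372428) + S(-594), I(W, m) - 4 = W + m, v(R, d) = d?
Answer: -1/10190936 ≈ -9.8126e-8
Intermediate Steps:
I(W, m) = 4 + W + m (I(W, m) = 4 + (W + m) = 4 + W + m)
S(w) = -6 (S(w) = (w - 13*w)/((2*w)) = (-12*w)*(1/(2*w)) = -6)
F = -3371047 (F = ((4 + 1373 + 10) - 3372428) - 6 = (1387 - 3372428) - 6 = -3371041 - 6 = -3371047)
1/(F - 6819889) = 1/(-3371047 - 6819889) = 1/(-10190936) = -1/10190936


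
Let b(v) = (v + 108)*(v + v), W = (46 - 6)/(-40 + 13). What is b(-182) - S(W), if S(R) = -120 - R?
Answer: 730472/27 ≈ 27055.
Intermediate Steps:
W = -40/27 (W = 40/(-27) = 40*(-1/27) = -40/27 ≈ -1.4815)
b(v) = 2*v*(108 + v) (b(v) = (108 + v)*(2*v) = 2*v*(108 + v))
b(-182) - S(W) = 2*(-182)*(108 - 182) - (-120 - 1*(-40/27)) = 2*(-182)*(-74) - (-120 + 40/27) = 26936 - 1*(-3200/27) = 26936 + 3200/27 = 730472/27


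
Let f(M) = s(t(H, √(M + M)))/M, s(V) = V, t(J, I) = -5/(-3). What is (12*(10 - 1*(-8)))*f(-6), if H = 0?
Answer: -60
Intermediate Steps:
t(J, I) = 5/3 (t(J, I) = -5*(-⅓) = 5/3)
f(M) = 5/(3*M)
(12*(10 - 1*(-8)))*f(-6) = (12*(10 - 1*(-8)))*((5/3)/(-6)) = (12*(10 + 8))*((5/3)*(-⅙)) = (12*18)*(-5/18) = 216*(-5/18) = -60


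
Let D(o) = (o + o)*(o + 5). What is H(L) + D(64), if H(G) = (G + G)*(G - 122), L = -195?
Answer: 132462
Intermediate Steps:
H(G) = 2*G*(-122 + G) (H(G) = (2*G)*(-122 + G) = 2*G*(-122 + G))
D(o) = 2*o*(5 + o) (D(o) = (2*o)*(5 + o) = 2*o*(5 + o))
H(L) + D(64) = 2*(-195)*(-122 - 195) + 2*64*(5 + 64) = 2*(-195)*(-317) + 2*64*69 = 123630 + 8832 = 132462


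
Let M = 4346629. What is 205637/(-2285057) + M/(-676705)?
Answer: -10071450608938/1546309497185 ≈ -6.5132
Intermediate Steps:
205637/(-2285057) + M/(-676705) = 205637/(-2285057) + 4346629/(-676705) = 205637*(-1/2285057) + 4346629*(-1/676705) = -205637/2285057 - 4346629/676705 = -10071450608938/1546309497185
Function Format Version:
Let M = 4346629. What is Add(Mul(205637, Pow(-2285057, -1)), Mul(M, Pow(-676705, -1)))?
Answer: Rational(-10071450608938, 1546309497185) ≈ -6.5132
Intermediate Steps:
Add(Mul(205637, Pow(-2285057, -1)), Mul(M, Pow(-676705, -1))) = Add(Mul(205637, Pow(-2285057, -1)), Mul(4346629, Pow(-676705, -1))) = Add(Mul(205637, Rational(-1, 2285057)), Mul(4346629, Rational(-1, 676705))) = Add(Rational(-205637, 2285057), Rational(-4346629, 676705)) = Rational(-10071450608938, 1546309497185)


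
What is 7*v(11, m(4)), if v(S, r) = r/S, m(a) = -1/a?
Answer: -7/44 ≈ -0.15909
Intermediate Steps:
7*v(11, m(4)) = 7*(-1/4/11) = 7*(-1*¼*(1/11)) = 7*(-¼*1/11) = 7*(-1/44) = -7/44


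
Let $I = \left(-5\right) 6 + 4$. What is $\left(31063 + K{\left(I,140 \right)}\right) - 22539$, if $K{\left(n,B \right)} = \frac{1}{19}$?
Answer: $\frac{161957}{19} \approx 8524.0$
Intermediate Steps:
$I = -26$ ($I = -30 + 4 = -26$)
$K{\left(n,B \right)} = \frac{1}{19}$
$\left(31063 + K{\left(I,140 \right)}\right) - 22539 = \left(31063 + \frac{1}{19}\right) - 22539 = \frac{590198}{19} - 22539 = \frac{161957}{19}$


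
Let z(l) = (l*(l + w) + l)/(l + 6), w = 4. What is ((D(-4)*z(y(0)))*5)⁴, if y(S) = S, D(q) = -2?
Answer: 0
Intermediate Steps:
z(l) = (l + l*(4 + l))/(6 + l) (z(l) = (l*(l + 4) + l)/(l + 6) = (l*(4 + l) + l)/(6 + l) = (l + l*(4 + l))/(6 + l))
((D(-4)*z(y(0)))*5)⁴ = (-0*(5 + 0)/(6 + 0)*5)⁴ = (-0*5/6*5)⁴ = (-2*0*5)⁴ = (0*5)⁴ = 0⁴ = 0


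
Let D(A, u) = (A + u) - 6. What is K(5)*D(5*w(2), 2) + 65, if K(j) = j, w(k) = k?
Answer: 95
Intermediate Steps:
D(A, u) = -6 + A + u
K(5)*D(5*w(2), 2) + 65 = 5*(-6 + 5*2 + 2) + 65 = 5*(-6 + 10 + 2) + 65 = 5*6 + 65 = 30 + 65 = 95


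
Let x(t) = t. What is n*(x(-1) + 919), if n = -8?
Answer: -7344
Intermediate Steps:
n*(x(-1) + 919) = -8*(-1 + 919) = -8*918 = -7344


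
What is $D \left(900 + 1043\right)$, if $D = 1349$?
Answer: $2621107$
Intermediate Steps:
$D \left(900 + 1043\right) = 1349 \left(900 + 1043\right) = 1349 \cdot 1943 = 2621107$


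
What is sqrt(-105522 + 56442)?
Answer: 2*I*sqrt(12270) ≈ 221.54*I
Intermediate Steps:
sqrt(-105522 + 56442) = sqrt(-49080) = 2*I*sqrt(12270)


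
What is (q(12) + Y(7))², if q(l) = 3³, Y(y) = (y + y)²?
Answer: 49729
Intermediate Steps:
Y(y) = 4*y² (Y(y) = (2*y)² = 4*y²)
q(l) = 27
(q(12) + Y(7))² = (27 + 4*7²)² = (27 + 4*49)² = (27 + 196)² = 223² = 49729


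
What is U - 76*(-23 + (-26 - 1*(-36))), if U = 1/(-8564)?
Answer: 8461231/8564 ≈ 988.00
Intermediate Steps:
U = -1/8564 ≈ -0.00011677
U - 76*(-23 + (-26 - 1*(-36))) = -1/8564 - 76*(-23 + (-26 - 1*(-36))) = -1/8564 - 76*(-23 + (-26 + 36)) = -1/8564 - 76*(-23 + 10) = -1/8564 - 76*(-13) = -1/8564 + 988 = 8461231/8564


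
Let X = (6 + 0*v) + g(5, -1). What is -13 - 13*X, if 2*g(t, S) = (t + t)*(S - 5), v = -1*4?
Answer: 299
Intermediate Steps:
v = -4
g(t, S) = t*(-5 + S) (g(t, S) = ((t + t)*(S - 5))/2 = ((2*t)*(-5 + S))/2 = (2*t*(-5 + S))/2 = t*(-5 + S))
X = -24 (X = (6 + 0*(-4)) + 5*(-5 - 1) = (6 + 0) + 5*(-6) = 6 - 30 = -24)
-13 - 13*X = -13 - 13*(-24) = -13 + 312 = 299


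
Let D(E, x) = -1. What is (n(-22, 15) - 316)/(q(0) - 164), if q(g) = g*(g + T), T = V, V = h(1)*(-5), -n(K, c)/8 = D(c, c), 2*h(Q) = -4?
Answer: 77/41 ≈ 1.8780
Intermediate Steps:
h(Q) = -2 (h(Q) = (1/2)*(-4) = -2)
n(K, c) = 8 (n(K, c) = -8*(-1) = 8)
V = 10 (V = -2*(-5) = 10)
T = 10
q(g) = g*(10 + g) (q(g) = g*(g + 10) = g*(10 + g))
(n(-22, 15) - 316)/(q(0) - 164) = (8 - 316)/(0*(10 + 0) - 164) = -308/(0*10 - 164) = -308/(0 - 164) = -308/(-164) = -308*(-1/164) = 77/41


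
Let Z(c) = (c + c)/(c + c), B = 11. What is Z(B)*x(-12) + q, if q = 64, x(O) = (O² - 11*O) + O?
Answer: 328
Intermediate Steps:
x(O) = O² - 10*O
Z(c) = 1 (Z(c) = (2*c)/((2*c)) = (2*c)*(1/(2*c)) = 1)
Z(B)*x(-12) + q = 1*(-12*(-10 - 12)) + 64 = 1*(-12*(-22)) + 64 = 1*264 + 64 = 264 + 64 = 328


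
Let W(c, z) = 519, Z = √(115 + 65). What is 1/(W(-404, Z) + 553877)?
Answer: 1/554396 ≈ 1.8038e-6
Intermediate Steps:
Z = 6*√5 (Z = √180 = 6*√5 ≈ 13.416)
1/(W(-404, Z) + 553877) = 1/(519 + 553877) = 1/554396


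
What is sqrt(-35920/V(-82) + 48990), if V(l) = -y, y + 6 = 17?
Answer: sqrt(6322910)/11 ≈ 228.59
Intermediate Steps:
y = 11 (y = -6 + 17 = 11)
V(l) = -11 (V(l) = -1*11 = -11)
sqrt(-35920/V(-82) + 48990) = sqrt(-35920/(-11) + 48990) = sqrt(-35920*(-1/11) + 48990) = sqrt(35920/11 + 48990) = sqrt(574810/11) = sqrt(6322910)/11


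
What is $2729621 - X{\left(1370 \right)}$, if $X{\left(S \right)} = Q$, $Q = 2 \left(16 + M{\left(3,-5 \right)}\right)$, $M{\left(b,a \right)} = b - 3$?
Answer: $2729589$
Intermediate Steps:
$M{\left(b,a \right)} = -3 + b$
$Q = 32$ ($Q = 2 \left(16 + \left(-3 + 3\right)\right) = 2 \left(16 + 0\right) = 2 \cdot 16 = 32$)
$X{\left(S \right)} = 32$
$2729621 - X{\left(1370 \right)} = 2729621 - 32 = 2729589$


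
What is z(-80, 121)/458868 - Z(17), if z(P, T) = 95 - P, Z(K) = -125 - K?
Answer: 65159431/458868 ≈ 142.00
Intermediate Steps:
z(-80, 121)/458868 - Z(17) = (95 - 1*(-80))/458868 - (-125 - 1*17) = (95 + 80)*(1/458868) - (-125 - 17) = 175*(1/458868) - 1*(-142) = 175/458868 + 142 = 65159431/458868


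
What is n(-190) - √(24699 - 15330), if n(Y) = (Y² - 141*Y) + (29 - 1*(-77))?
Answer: 62996 - 3*√1041 ≈ 62899.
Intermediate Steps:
n(Y) = 106 + Y² - 141*Y (n(Y) = (Y² - 141*Y) + (29 + 77) = (Y² - 141*Y) + 106 = 106 + Y² - 141*Y)
n(-190) - √(24699 - 15330) = (106 + (-190)² - 141*(-190)) - √(24699 - 15330) = (106 + 36100 + 26790) - √9369 = 62996 - 3*√1041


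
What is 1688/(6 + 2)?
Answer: 211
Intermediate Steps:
1688/(6 + 2) = 1688/8 = (⅛)*1688 = 211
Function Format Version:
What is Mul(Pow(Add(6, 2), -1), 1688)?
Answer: 211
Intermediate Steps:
Mul(Pow(Add(6, 2), -1), 1688) = Mul(Pow(8, -1), 1688) = Mul(Rational(1, 8), 1688) = 211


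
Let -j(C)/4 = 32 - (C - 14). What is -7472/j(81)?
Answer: -1868/35 ≈ -53.371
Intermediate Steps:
j(C) = -184 + 4*C (j(C) = -4*(32 - (C - 14)) = -4*(32 - (-14 + C)) = -4*(32 + (14 - C)) = -4*(46 - C) = -184 + 4*C)
-7472/j(81) = -7472/(-184 + 4*81) = -7472/(-184 + 324) = -7472/140 = -7472*1/140 = -1868/35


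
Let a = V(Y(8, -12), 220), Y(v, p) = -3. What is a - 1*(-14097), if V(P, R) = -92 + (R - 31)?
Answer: 14194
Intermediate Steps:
V(P, R) = -123 + R (V(P, R) = -92 + (-31 + R) = -123 + R)
a = 97 (a = -123 + 220 = 97)
a - 1*(-14097) = 97 - 1*(-14097) = 97 + 14097 = 14194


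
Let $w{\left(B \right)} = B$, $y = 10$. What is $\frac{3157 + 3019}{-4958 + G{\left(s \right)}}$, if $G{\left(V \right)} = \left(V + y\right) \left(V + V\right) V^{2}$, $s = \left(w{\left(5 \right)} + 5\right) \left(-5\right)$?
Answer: $\frac{3088}{4997521} \approx 0.00061791$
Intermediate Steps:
$s = -50$ ($s = \left(5 + 5\right) \left(-5\right) = 10 \left(-5\right) = -50$)
$G{\left(V \right)} = 2 V^{3} \left(10 + V\right)$ ($G{\left(V \right)} = \left(V + 10\right) \left(V + V\right) V^{2} = \left(10 + V\right) 2 V V^{2} = 2 V \left(10 + V\right) V^{2} = 2 V^{3} \left(10 + V\right)$)
$\frac{3157 + 3019}{-4958 + G{\left(s \right)}} = \frac{3157 + 3019}{-4958 + 2 \left(-50\right)^{3} \left(10 - 50\right)} = \frac{6176}{-4958 + 2 \left(-125000\right) \left(-40\right)} = \frac{6176}{-4958 + 10000000} = \frac{6176}{9995042} = 6176 \cdot \frac{1}{9995042} = \frac{3088}{4997521}$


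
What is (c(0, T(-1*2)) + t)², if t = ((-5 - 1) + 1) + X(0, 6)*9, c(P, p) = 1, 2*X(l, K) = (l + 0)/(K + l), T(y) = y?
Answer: 16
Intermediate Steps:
X(l, K) = l/(2*(K + l)) (X(l, K) = ((l + 0)/(K + l))/2 = (l/(K + l))/2 = l/(2*(K + l)))
t = -5 (t = ((-5 - 1) + 1) + ((½)*0/(6 + 0))*9 = (-6 + 1) + ((½)*0/6)*9 = -5 + ((½)*0*(⅙))*9 = -5 + 0*9 = -5 + 0 = -5)
(c(0, T(-1*2)) + t)² = (1 - 5)² = (-4)² = 16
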